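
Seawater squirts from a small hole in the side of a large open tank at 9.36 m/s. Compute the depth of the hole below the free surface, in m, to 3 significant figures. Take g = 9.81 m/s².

For a small hole in a large open tank, ½v² = gh, giving h = v²/(2g).
h = 9.36²/(2·9.81) = 87.6/19.62 = 4.47 m.

h = 4.47 m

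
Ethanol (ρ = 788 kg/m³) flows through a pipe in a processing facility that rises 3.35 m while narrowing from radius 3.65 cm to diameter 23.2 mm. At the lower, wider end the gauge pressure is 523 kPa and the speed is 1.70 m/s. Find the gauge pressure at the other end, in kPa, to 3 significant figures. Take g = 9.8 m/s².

Continuity gives A₁v₁ = A₂v₂, so v₂ = (41.9 cm²)/(4.23 cm²) × 1.70 m/s = 16.8 m/s.
Energy conservation along the streamline gives P₂ = P₁ − ½ρ(v₂² − v₁²) − ρg(h₂ − h₁).
P₂ = 523000 + ½·788·(1.70² − 16.8²) − 788·9.8·(+3.35) = 523000 + (-110000) − (25900) = 387000 Pa.

P₂ ≈ 387 kPa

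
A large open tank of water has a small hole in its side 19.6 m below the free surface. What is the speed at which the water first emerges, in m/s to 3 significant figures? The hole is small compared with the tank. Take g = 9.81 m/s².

With the surface at rest and both surface and jet at atmospheric pressure, Bernoulli gives ρg h = ½ρv², so v = √(2gh) = √(2·9.81·19.6) = 19.6 m/s.

v ≈ 19.6 m/s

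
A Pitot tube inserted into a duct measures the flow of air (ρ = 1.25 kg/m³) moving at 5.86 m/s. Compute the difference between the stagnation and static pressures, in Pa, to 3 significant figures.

The dynamic pressure equals the rise in static pressure at the stagnation point: ΔP = ½ρv².
ΔP = ½·1.25·5.86² = 21.5 Pa.

ΔP ≈ 21.5 Pa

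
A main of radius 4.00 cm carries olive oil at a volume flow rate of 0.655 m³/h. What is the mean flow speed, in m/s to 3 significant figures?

Q = 0.655 m³/h = 0.000182 m³/s.
v = Q/A = 0.000182 / 0.00503 = 0.0362 m/s.

v ≈ 0.0362 m/s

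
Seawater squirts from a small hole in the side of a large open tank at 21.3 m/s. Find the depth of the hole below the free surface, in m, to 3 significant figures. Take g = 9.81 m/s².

h ≈ 23.1 m

Torricelli: v = √(2gh), so h = v²/(2g).
h = 21.3²/(2·9.81) = 454/19.62 = 23.1 m.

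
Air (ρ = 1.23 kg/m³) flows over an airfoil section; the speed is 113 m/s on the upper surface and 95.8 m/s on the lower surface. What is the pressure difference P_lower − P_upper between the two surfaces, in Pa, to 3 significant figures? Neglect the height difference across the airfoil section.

Bernoulli (same height): P_lower − P_upper = ½ρ(v_upper² − v_lower²).
ΔP = ½·1.23·(113² − 95.8²) = 2210 Pa.

ΔP ≈ 2210 Pa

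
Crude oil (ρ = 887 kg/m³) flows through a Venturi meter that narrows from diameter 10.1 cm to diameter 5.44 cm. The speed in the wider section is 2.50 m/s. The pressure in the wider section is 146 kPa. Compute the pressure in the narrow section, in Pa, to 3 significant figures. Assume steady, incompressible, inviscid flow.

P₂ ≈ 116000 Pa

The volume flow rate is constant, so v₂ = (A₁/A₂)v₁ = (80.1/23.2)·2.50 = 8.62 m/s.
The pipe is horizontal, so Bernoulli reduces to P₁ + ½ρv₁² = P₂ + ½ρv₂².
P₂ = P₁ − ½ρ(v₂² − v₁²) = 146000 − ½·887·(8.62² − 2.50²) = 146000 − 30200 = 116000 Pa.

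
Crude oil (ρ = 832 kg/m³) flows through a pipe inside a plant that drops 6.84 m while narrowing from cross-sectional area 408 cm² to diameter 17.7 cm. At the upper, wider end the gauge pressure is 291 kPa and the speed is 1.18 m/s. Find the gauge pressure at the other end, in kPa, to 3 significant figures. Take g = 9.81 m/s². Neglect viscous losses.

By continuity, v₂ = v₁·A₁/A₂ = 1.18·(408/246) = 1.96 m/s.
Energy conservation along the streamline gives P₂ = P₁ − ½ρ(v₂² − v₁²) − ρg(h₂ − h₁).
P₂ = 291000 + ½·832·(1.18² − 1.96²) − 832·9.81·(−6.84) = 291000 + (-1010) − (-55800) = 346000 Pa.

346 kPa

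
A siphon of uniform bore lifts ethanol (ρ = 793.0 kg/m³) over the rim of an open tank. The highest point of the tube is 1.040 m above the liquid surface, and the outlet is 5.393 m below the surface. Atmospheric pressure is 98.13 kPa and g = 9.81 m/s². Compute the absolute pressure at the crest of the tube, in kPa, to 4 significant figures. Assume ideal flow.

The outlet speed comes from Torricelli: v = √(2g·5.393) = 10.29 m/s.
The bore is uniform, so the speed at the crest is the same v. Bernoulli surface→crest: P_atm = P_top + ½ρv² + ρg·h_top.
P_top = 98130 − ½·793.0·10.29² − 793.0·9.81·1.040 = 48090 Pa.

P_top ≈ 48.09 kPa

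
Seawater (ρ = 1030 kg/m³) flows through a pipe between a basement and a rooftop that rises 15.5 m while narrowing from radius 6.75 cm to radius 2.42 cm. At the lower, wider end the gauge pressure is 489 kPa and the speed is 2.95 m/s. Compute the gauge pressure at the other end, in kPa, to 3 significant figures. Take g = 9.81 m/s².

P₂ ≈ 65.6 kPa

Mass conservation (A₁v₁ = A₂v₂) gives v₂ = 2.95 × 143/18.4 = 23.0 m/s.
Applying Bernoulli between the two ends and solving for P₂: P₂ = P₁ + ½ρ(v₁² − v₂²) − ρgΔh.
P₂ = 489000 + ½·1030·(2.95² − 23.0²) − 1030·9.81·(+15.5) = 489000 + (-267000) − (157000) = 65600 Pa.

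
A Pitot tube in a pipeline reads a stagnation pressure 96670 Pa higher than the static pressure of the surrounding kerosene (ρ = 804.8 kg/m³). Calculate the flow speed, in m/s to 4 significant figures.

The dynamic pressure equals the rise in static pressure at the stagnation point: ΔP = ½ρv².
v = √(2ΔP/ρ) = √(2·96670/804.8) = 15.50 m/s.

v ≈ 15.50 m/s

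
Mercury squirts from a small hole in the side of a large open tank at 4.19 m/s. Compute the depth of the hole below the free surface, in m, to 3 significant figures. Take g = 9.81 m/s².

h ≈ 0.895 m

Inverting v = √(2gh) gives h = v² / 2g.
h = 4.19²/(2·9.81) = 17.6/19.62 = 0.895 m.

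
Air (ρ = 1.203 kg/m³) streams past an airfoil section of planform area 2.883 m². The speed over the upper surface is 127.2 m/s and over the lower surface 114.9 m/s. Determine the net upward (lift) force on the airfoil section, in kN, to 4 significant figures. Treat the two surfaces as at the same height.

The faster flow above has the lower pressure; Bernoulli (same height) gives ΔP = ½ρ(v_up² − v_low²).
ΔP = ½·1.203·(127.2² − 114.9²) = 1791 Pa.
Lift = ΔP · A = 1791 × 2.883 = 5164 N.

5.164 kN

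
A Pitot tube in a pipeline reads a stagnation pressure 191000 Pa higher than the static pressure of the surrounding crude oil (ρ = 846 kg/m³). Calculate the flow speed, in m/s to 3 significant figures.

v ≈ 21.2 m/s

The dynamic pressure equals the rise in static pressure at the stagnation point: ΔP = ½ρv².
v = √(2ΔP/ρ) = √(2·191000/846) = 21.2 m/s.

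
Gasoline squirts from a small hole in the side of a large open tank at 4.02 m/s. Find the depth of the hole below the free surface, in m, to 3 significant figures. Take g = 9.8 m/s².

h ≈ 0.825 m

Torricelli: v = √(2gh), so h = v²/(2g).
h = 4.02²/(2·9.8) = 16.2/19.60 = 0.825 m.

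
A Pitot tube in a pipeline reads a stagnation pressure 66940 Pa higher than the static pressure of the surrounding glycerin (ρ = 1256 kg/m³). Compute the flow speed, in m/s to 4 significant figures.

At the stagnation point the flow is brought to rest, so Bernoulli gives P_stag − P_static = ½ρv².
v = √(2ΔP/ρ) = √(2·66940/1256) = 10.32 m/s.

v ≈ 10.32 m/s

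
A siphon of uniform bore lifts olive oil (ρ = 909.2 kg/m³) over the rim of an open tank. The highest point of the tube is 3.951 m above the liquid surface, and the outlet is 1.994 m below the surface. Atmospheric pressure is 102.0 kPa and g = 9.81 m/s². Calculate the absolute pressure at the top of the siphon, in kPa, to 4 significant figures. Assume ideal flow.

From the surface to the outlet (both open to atmosphere, surface at rest): v = √(2g·h_out) = √(2·9.81·1.994) = 6.255 m/s.
With constant cross-section the crest speed equals v; applying Bernoulli from the surface up to the crest, P_top = P_atm − ½ρv² − ρg·h_top.
P_top = 102000 − ½·909.2·6.255² − 909.2·9.81·3.951 = 48980 Pa.

P_top ≈ 48.98 kPa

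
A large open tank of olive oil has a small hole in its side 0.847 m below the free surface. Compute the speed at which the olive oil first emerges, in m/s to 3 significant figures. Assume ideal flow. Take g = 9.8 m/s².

Torricelli's result v = √(2gh) gives v = √(2·9.8·0.847) = 4.07 m/s.

v = 4.07 m/s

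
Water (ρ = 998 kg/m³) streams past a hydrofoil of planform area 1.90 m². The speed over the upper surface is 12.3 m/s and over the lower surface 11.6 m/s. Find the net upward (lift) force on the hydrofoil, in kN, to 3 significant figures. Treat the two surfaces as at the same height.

15.9 kN

From P + ½ρv² = const at equal height, P_low − P_up = ½ρ(v_up² − v_low²).
ΔP = ½·998·(12.3² − 11.6²) = 8350 Pa.
Lift = ΔP · A = 8350 × 1.90 = 15900 N.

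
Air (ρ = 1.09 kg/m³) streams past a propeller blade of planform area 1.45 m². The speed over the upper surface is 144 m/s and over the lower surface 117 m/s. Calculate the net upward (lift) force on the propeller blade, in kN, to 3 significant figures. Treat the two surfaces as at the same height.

From P + ½ρv² = const at equal height, P_low − P_up = ½ρ(v_up² − v_low²).
ΔP = ½·1.09·(144² − 117²) = 3840 Pa.
Lift = ΔP · A = 3840 × 1.45 = 5570 N.

F ≈ 5.57 kN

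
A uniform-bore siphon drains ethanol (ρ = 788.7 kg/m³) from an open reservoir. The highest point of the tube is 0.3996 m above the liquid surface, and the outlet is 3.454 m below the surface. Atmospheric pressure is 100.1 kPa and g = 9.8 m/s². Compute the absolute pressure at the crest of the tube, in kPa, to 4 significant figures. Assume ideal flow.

The outlet speed comes from Torricelli: v = √(2g·3.454) = 8.228 m/s.
Continuity keeps v the same throughout the tube; from surface to crest, P_atm + 0 = P_top + ½ρv² + ρg·h_top.
P_top = 100100 − ½·788.7·8.228² − 788.7·9.8·0.3996 = 70310 Pa.

P_top ≈ 70.31 kPa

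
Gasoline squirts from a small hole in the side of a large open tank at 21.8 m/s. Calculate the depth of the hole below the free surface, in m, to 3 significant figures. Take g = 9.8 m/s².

24.2 m

For a small hole in a large open tank, ½v² = gh, giving h = v²/(2g).
h = 21.8²/(2·9.8) = 475/19.60 = 24.2 m.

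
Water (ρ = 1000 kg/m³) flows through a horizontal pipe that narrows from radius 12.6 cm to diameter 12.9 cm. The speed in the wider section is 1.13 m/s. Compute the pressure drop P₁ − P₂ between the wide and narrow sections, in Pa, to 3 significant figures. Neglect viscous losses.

The volume flow rate is constant, so v₂ = (A₁/A₂)v₁ = (499/131)·1.13 = 4.31 m/s.
With no height change, Bernoulli's equation is P₁ + ½ρv₁² = P₂ + ½ρv₂².
P₁ − P₂ = ½·1000·(4.31² − 1.13²) = ½·1000·17.3 = 8660 Pa.

ΔP ≈ 8660 Pa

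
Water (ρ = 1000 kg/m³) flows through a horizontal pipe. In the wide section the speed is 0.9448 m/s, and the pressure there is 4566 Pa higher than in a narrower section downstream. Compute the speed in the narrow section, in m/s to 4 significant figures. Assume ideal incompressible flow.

Horizontal Bernoulli: P₁ + ½ρv₁² = P₂ + ½ρv₂², so v₂² = v₁² + 2(P₁ − P₂)/ρ.
v₂ = √(0.9448² + 2·4566/1000) = √(0.8926 + 9.132) = 3.166 m/s.

v₂ ≈ 3.166 m/s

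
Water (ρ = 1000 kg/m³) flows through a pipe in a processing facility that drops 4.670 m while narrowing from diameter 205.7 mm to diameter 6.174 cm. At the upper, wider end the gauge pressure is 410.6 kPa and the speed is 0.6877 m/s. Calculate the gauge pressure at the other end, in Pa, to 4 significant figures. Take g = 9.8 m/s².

P₂ ≈ 427500 Pa

The volume flow rate is constant, so v₂ = (A₁/A₂)v₁ = (332.3/29.94)·0.6877 = 7.634 m/s.
Bernoulli: P₁ + ½ρv₁² + ρg h₁ = P₂ + ½ρv₂² + ρg h₂, so P₂ = P₁ + ½ρ(v₁² − v₂²) − ρg(h₂ − h₁).
P₂ = 410600 + ½·1000·(0.6877² − 7.634²) − 1000·9.8·(−4.670) = 410600 + (-28900) − (-45770) = 427500 Pa.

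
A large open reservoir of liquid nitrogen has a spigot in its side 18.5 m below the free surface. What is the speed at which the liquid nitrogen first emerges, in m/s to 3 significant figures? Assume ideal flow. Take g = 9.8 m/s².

With the surface at rest and both surface and jet at atmospheric pressure, Bernoulli gives ρg h = ½ρv², so v = √(2gh) = √(2·9.8·18.5) = 19.0 m/s.

v ≈ 19.0 m/s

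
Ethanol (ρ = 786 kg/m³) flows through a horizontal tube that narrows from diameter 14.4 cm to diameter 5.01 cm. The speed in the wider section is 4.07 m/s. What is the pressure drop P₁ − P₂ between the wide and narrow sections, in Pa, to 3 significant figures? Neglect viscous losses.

ΔP ≈ 438000 Pa

Continuity gives A₁v₁ = A₂v₂, so v₂ = (163 cm²)/(19.7 cm²) × 4.07 m/s = 33.6 m/s.
Along the horizontal streamline, P + ½ρv² is constant.
P₁ − P₂ = ½·786·(33.6² − 4.07²) = ½·786·1110 = 438000 Pa.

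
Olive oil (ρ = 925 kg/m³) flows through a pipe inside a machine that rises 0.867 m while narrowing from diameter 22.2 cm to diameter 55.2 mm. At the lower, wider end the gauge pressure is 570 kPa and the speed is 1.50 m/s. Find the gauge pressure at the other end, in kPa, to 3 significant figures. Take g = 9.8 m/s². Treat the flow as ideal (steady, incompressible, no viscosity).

The volume flow rate is constant, so v₂ = (A₁/A₂)v₁ = (387/23.9)·1.50 = 24.3 m/s.
Bernoulli: P₁ + ½ρv₁² + ρg h₁ = P₂ + ½ρv₂² + ρg h₂, so P₂ = P₁ + ½ρ(v₁² − v₂²) − ρg(h₂ − h₁).
P₂ = 570000 + ½·925·(1.50² − 24.3²) − 925·9.8·(+0.867) = 570000 + (-271000) − (7860) = 291000 Pa.

P₂ = 291 kPa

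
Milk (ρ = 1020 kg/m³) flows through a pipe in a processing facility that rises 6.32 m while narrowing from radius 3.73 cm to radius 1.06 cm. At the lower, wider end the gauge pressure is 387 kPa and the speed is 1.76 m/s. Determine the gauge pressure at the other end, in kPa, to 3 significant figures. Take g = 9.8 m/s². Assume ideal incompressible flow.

P₂ = 83.2 kPa

By continuity, v₂ = v₁·A₁/A₂ = 1.76·(43.7/3.53) = 21.8 m/s.
Energy conservation along the streamline gives P₂ = P₁ − ½ρ(v₂² − v₁²) − ρg(h₂ − h₁).
P₂ = 387000 + ½·1020·(1.76² − 21.8²) − 1020·9.8·(+6.32) = 387000 + (-241000) − (63200) = 83200 Pa.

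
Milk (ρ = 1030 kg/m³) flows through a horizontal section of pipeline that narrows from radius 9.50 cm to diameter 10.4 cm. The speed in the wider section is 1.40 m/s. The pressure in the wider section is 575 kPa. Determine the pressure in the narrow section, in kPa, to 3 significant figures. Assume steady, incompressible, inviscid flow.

By continuity, v₂ = v₁·A₁/A₂ = 1.40·(284/84.9) = 4.67 m/s.
The pipe is horizontal, so Bernoulli reduces to P₁ + ½ρv₁² = P₂ + ½ρv₂².
P₂ = P₁ − ½ρ(v₂² − v₁²) = 575000 − ½·1030·(4.67² − 1.40²) = 575000 − 10200 = 565000 Pa.

P₂ = 565 kPa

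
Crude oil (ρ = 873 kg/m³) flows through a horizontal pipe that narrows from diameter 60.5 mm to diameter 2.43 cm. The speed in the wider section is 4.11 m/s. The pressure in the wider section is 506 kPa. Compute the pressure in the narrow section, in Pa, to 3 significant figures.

230000 Pa

The volume flow rate is constant, so v₂ = (A₁/A₂)v₁ = (28.7/4.64)·4.11 = 25.5 m/s.
Bernoulli (h₁ = h₂): P₁ − P₂ = ½ρ(v₂² − v₁²).
P₂ = P₁ − ½ρ(v₂² − v₁²) = 506000 − ½·873·(25.5² − 4.11²) = 506000 − 276000 = 230000 Pa.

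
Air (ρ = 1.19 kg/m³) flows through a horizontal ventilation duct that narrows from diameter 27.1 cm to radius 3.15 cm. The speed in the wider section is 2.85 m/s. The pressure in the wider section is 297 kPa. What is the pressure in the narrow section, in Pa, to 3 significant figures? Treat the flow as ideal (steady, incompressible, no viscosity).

Mass conservation (A₁v₁ = A₂v₂) gives v₂ = 2.85 × 577/31.2 = 52.7 m/s.
Along the horizontal streamline, P + ½ρv² is constant.
P₂ = P₁ − ½ρ(v₂² − v₁²) = 297000 − ½·1.19·(52.7² − 2.85²) = 297000 − 1650 = 295000 Pa.

295000 Pa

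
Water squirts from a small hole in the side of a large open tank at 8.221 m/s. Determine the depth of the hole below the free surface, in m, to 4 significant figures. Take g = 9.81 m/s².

Inverting v = √(2gh) gives h = v² / 2g.
h = 8.221²/(2·9.81) = 67.58/19.62 = 3.445 m.

h ≈ 3.445 m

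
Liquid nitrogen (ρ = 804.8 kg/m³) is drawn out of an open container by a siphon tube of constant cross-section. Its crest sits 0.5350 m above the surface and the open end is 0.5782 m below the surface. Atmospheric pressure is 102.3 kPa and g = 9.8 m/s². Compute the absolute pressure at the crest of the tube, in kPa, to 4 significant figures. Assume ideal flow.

P_top = 93.52 kPa

The outlet speed comes from Torricelli: v = √(2g·0.5782) = 3.366 m/s.
Continuity keeps v the same throughout the tube; from surface to crest, P_atm + 0 = P_top + ½ρv² + ρg·h_top.
P_top = 102300 − ½·804.8·3.366² − 804.8·9.8·0.5350 = 93520 Pa.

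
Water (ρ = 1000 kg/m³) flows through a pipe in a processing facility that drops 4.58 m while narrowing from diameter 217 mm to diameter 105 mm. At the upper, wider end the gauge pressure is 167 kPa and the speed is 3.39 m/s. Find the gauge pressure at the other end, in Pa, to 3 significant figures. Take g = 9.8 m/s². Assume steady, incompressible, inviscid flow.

P₂ = 113000 Pa

Continuity gives A₁v₁ = A₂v₂, so v₂ = (370 cm²)/(86.6 cm²) × 3.39 m/s = 14.5 m/s.
Energy conservation along the streamline gives P₂ = P₁ − ½ρ(v₂² − v₁²) − ρg(h₂ − h₁).
P₂ = 167000 + ½·1000·(3.39² − 14.5²) − 1000·9.8·(−4.58) = 167000 + (-99100) − (-44900) = 113000 Pa.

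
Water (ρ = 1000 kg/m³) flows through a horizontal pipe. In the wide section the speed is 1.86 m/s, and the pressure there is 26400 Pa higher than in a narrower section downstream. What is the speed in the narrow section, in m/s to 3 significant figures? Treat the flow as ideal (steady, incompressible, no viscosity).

Along the level pipe P + ½ρv² is conserved, hence v₂² = v₁² + 2(P₁ − P₂)/ρ.
v₂ = √(1.86² + 2·26400/1000) = √(3.46 + 52.8) = 7.50 m/s.

v₂ ≈ 7.50 m/s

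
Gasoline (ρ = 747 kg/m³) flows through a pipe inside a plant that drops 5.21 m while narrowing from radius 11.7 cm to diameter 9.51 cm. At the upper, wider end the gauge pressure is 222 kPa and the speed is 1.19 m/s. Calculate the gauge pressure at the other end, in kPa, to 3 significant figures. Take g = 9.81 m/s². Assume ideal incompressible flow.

Mass conservation (A₁v₁ = A₂v₂) gives v₂ = 1.19 × 430/71.0 = 7.20 m/s.
Applying Bernoulli between the two ends and solving for P₂: P₂ = P₁ + ½ρ(v₁² − v₂²) − ρgΔh.
P₂ = 222000 + ½·747·(1.19² − 7.20²) − 747·9.81·(−5.21) = 222000 + (-18900) − (-38200) = 241000 Pa.

P₂ ≈ 241 kPa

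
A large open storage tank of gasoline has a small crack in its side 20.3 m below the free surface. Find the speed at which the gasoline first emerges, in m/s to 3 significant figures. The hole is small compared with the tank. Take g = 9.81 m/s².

v ≈ 20.0 m/s

Bernoulli from surface to hole (P equal, v_surface ≈ 0): v = √(2gh) = √(2×9.81×20.3) = 20.0 m/s.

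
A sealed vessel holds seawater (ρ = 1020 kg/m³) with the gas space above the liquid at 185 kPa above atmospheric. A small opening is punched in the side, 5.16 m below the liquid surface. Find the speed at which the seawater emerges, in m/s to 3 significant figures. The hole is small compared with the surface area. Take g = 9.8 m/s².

21.5 m/s

Take point 1 at the surface (v₁ ≈ 0) and point 2 at the hole (at atmospheric pressure). Bernoulli: P₁ + ρg h = P_atm + ½ρv₂².
With P₁ − P_atm = 185000 Pa, v₂ = √(2gh + 2ΔP/ρ) = √(2·9.8·5.16 + 2·185000/1020) = 21.5 m/s.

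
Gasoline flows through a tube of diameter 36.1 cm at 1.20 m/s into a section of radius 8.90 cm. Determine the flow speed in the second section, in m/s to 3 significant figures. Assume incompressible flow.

The volume flow rate is constant, so v₂ = (A₁/A₂)v₁ = (1020/249)·1.20 = 4.94 m/s.

4.94 m/s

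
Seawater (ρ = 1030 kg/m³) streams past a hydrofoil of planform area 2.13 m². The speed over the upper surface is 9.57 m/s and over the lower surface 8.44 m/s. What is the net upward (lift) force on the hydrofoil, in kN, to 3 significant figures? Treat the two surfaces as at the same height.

The faster flow above has the lower pressure; Bernoulli (same height) gives ΔP = ½ρ(v_up² − v_low²).
ΔP = ½·1030·(9.57² − 8.44²) = 10500 Pa.
Lift = ΔP · A = 10500 × 2.13 = 22300 N.

F ≈ 22.3 kN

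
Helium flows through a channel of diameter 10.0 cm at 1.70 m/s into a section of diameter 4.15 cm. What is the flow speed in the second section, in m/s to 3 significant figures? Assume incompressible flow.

v₂ ≈ 9.87 m/s

The volume flow rate is constant, so v₂ = (A₁/A₂)v₁ = (78.5/13.5)·1.70 = 9.87 m/s.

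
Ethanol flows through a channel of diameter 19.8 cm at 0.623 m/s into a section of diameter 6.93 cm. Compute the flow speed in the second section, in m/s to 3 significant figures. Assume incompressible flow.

By continuity, v₂ = v₁·A₁/A₂ = 0.623·(308/37.7) = 5.09 m/s.

v₂ ≈ 5.09 m/s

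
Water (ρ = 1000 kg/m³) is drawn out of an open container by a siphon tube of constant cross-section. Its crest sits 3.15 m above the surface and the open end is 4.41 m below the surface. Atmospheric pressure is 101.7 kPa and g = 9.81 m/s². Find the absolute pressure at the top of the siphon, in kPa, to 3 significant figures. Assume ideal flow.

27.5 kPa

Bernoulli surface→outlet gives ½v² = g·h_out, so v = √(2·9.81·4.41) = 9.30 m/s.
The bore is uniform, so the speed at the crest is the same v. Bernoulli surface→crest: P_atm = P_top + ½ρv² + ρg·h_top.
P_top = 101700 − ½·1000·9.30² − 1000·9.81·3.15 = 27500 Pa.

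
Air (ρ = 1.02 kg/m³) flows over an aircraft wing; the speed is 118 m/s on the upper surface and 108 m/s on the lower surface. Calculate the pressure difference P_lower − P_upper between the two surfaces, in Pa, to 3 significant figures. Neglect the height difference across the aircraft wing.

Bernoulli (same height): P_lower − P_upper = ½ρ(v_upper² − v_lower²).
ΔP = ½·1.02·(118² − 108²) = 1150 Pa.

ΔP = 1150 Pa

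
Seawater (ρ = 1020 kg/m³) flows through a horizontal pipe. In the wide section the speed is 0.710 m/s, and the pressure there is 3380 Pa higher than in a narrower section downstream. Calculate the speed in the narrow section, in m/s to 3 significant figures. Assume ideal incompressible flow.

v₂ = 2.67 m/s

Horizontal Bernoulli: P₁ + ½ρv₁² = P₂ + ½ρv₂², so v₂² = v₁² + 2(P₁ − P₂)/ρ.
v₂ = √(0.710² + 2·3380/1020) = √(0.504 + 6.63) = 2.67 m/s.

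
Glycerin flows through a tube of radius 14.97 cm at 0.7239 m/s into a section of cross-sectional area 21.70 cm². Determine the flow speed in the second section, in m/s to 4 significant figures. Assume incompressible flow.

The volume flow rate is constant, so v₂ = (A₁/A₂)v₁ = (704.0/21.70)·0.7239 = 23.49 m/s.

23.49 m/s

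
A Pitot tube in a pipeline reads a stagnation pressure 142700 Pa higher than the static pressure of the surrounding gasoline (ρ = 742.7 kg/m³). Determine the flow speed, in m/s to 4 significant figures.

v ≈ 19.60 m/s

The dynamic pressure equals the rise in static pressure at the stagnation point: ΔP = ½ρv².
v = √(2ΔP/ρ) = √(2·142700/742.7) = 19.60 m/s.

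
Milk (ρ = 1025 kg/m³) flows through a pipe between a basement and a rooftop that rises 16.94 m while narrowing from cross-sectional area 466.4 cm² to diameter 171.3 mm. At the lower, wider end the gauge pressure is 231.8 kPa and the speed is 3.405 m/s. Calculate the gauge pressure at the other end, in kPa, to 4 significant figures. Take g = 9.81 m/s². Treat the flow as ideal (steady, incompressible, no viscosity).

Continuity gives A₁v₁ = A₂v₂, so v₂ = (466.4 cm²)/(230.5 cm²) × 3.405 m/s = 6.891 m/s.
Energy conservation along the streamline gives P₂ = P₁ − ½ρ(v₂² − v₁²) − ρg(h₂ − h₁).
P₂ = 231800 + ½·1025·(3.405² − 6.891²) − 1025·9.81·(+16.94) = 231800 + (-18390) − (170300) = 43070 Pa.

P₂ ≈ 43.07 kPa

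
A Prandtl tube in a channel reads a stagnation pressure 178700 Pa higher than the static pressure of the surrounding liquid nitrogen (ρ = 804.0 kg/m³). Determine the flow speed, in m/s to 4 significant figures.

v ≈ 21.08 m/s

At the stagnation point the flow is brought to rest, so Bernoulli gives P_stag − P_static = ½ρv².
v = √(2ΔP/ρ) = √(2·178700/804.0) = 21.08 m/s.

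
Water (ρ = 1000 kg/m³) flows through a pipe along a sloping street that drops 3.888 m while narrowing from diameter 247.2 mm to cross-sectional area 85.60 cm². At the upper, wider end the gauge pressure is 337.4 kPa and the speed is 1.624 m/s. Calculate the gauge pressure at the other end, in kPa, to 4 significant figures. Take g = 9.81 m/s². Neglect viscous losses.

Mass conservation (A₁v₁ = A₂v₂) gives v₂ = 1.624 × 479.9/85.60 = 9.105 m/s.
Applying Bernoulli between the two ends and solving for P₂: P₂ = P₁ + ½ρ(v₁² − v₂²) − ρgΔh.
P₂ = 337400 + ½·1000·(1.624² − 9.105²) − 1000·9.81·(−3.888) = 337400 + (-40140) − (-38140) = 335400 Pa.

P₂ ≈ 335.4 kPa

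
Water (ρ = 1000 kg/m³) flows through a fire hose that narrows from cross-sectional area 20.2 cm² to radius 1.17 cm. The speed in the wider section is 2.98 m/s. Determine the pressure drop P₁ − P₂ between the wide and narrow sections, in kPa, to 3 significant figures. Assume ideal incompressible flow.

The volume flow rate is constant, so v₂ = (A₁/A₂)v₁ = (20.2/4.30)·2.98 = 14.0 m/s.
With no height change, Bernoulli's equation is P₁ + ½ρv₁² = P₂ + ½ρv₂².
P₁ − P₂ = ½·1000·(14.0² − 2.98²) = ½·1000·187 = 93500 Pa.

ΔP ≈ 93.5 kPa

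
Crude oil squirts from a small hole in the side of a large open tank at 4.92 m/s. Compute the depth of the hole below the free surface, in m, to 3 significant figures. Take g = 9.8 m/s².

Inverting v = √(2gh) gives h = v² / 2g.
h = 4.92²/(2·9.8) = 24.2/19.60 = 1.24 m.

h ≈ 1.24 m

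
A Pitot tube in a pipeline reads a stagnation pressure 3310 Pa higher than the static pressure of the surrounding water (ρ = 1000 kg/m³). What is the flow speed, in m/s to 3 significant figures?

At the stagnation point the flow is brought to rest, so Bernoulli gives P_stag − P_static = ½ρv².
v = √(2ΔP/ρ) = √(2·3310/1000) = 2.57 m/s.

v ≈ 2.57 m/s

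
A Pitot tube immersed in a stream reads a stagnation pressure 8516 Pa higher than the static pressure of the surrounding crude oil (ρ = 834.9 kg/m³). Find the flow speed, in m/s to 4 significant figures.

Bernoulli between the free stream and the stagnation point: ½ρv² = P_stag − P_static.
v = √(2ΔP/ρ) = √(2·8516/834.9) = 4.517 m/s.

v ≈ 4.517 m/s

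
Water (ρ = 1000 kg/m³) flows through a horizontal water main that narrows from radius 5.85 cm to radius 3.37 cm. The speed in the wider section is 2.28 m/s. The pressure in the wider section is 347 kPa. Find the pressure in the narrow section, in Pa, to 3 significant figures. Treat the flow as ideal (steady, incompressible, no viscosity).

P₂ ≈ 326000 Pa

Mass conservation (A₁v₁ = A₂v₂) gives v₂ = 2.28 × 108/35.7 = 6.87 m/s.
The pipe is horizontal, so Bernoulli reduces to P₁ + ½ρv₁² = P₂ + ½ρv₂².
P₂ = P₁ − ½ρ(v₂² − v₁²) = 347000 − ½·1000·(6.87² − 2.28²) = 347000 − 21000 = 326000 Pa.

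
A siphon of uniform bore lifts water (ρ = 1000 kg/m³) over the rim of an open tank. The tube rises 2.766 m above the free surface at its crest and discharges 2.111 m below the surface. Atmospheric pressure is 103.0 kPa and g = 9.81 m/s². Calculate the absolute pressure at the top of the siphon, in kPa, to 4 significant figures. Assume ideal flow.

P_top ≈ 55.16 kPa

From the surface to the outlet (both open to atmosphere, surface at rest): v = √(2g·h_out) = √(2·9.81·2.111) = 6.436 m/s.
Continuity keeps v the same throughout the tube; from surface to crest, P_atm + 0 = P_top + ½ρv² + ρg·h_top.
P_top = 103000 − ½·1000·6.436² − 1000·9.81·2.766 = 55160 Pa.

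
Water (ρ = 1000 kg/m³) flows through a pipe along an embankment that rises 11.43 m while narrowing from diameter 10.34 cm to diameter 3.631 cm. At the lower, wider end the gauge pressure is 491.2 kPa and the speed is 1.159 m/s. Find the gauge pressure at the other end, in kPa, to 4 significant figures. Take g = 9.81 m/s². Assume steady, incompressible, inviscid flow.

By continuity, v₂ = v₁·A₁/A₂ = 1.159·(83.97/10.35) = 9.399 m/s.
Applying Bernoulli between the two ends and solving for P₂: P₂ = P₁ + ½ρ(v₁² − v₂²) − ρgΔh.
P₂ = 491200 + ½·1000·(1.159² − 9.399²) − 1000·9.81·(+11.43) = 491200 + (-43500) − (112100) = 335600 Pa.

335.6 kPa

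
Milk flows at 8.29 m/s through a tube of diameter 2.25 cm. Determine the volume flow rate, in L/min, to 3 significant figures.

Q = 198 L/min

Q = A·v = 0.000398 m² × 8.29 m/s = 0.00330 m³/s.
Converting: 0.00330 m³/s × 60000 = 198 L/min.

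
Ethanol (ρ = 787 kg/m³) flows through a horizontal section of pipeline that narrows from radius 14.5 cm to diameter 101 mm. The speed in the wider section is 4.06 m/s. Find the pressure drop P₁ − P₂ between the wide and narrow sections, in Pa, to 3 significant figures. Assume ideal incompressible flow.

Mass conservation (A₁v₁ = A₂v₂) gives v₂ = 4.06 × 661/80.1 = 33.5 m/s.
The pipe is horizontal, so Bernoulli reduces to P₁ + ½ρv₁² = P₂ + ½ρv₂².
P₁ − P₂ = ½·787·(33.5² − 4.06²) = ½·787·1100 = 434000 Pa.

ΔP = 434000 Pa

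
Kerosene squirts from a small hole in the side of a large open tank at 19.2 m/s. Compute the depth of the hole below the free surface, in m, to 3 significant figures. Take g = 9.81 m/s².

For a small hole in a large open tank, ½v² = gh, giving h = v²/(2g).
h = 19.2²/(2·9.81) = 369/19.62 = 18.8 m.

h ≈ 18.8 m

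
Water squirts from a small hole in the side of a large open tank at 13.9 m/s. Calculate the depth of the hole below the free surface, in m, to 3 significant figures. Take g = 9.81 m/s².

h ≈ 9.85 m

For a small hole in a large open tank, ½v² = gh, giving h = v²/(2g).
h = 13.9²/(2·9.81) = 193/19.62 = 9.85 m.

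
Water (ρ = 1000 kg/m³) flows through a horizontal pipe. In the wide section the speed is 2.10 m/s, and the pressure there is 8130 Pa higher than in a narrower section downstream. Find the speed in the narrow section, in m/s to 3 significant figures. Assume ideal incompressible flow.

Along the level pipe P + ½ρv² is conserved, hence v₂² = v₁² + 2(P₁ − P₂)/ρ.
v₂ = √(2.10² + 2·8130/1000) = √(4.41 + 16.3) = 4.55 m/s.

v₂ = 4.55 m/s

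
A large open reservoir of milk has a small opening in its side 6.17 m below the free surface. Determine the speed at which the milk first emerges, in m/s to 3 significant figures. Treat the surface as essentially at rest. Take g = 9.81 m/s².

v ≈ 11.0 m/s

With the surface at rest and both surface and jet at atmospheric pressure, Bernoulli gives ρg h = ½ρv², so v = √(2gh) = √(2·9.81·6.17) = 11.0 m/s.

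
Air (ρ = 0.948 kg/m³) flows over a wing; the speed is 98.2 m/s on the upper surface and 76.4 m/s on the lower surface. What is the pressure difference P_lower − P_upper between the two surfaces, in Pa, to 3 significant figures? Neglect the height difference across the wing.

ΔP ≈ 1800 Pa

The pressure is lower where the speed is higher: ΔP = ½ρ(v_up² − v_low²).
ΔP = ½·0.948·(98.2² − 76.4²) = 1800 Pa.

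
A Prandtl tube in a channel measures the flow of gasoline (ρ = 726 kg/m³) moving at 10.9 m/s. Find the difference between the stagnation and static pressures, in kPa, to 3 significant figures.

Bernoulli between the free stream and the stagnation point: ½ρv² = P_stag − P_static.
ΔP = ½·726·10.9² = 43100 Pa.

43.1 kPa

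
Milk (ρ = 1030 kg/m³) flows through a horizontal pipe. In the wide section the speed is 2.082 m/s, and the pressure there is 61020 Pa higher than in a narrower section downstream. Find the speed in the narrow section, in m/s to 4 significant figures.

v₂ ≈ 11.08 m/s

Along the level pipe P + ½ρv² is conserved, hence v₂² = v₁² + 2(P₁ − P₂)/ρ.
v₂ = √(2.082² + 2·61020/1030) = √(4.335 + 118.5) = 11.08 m/s.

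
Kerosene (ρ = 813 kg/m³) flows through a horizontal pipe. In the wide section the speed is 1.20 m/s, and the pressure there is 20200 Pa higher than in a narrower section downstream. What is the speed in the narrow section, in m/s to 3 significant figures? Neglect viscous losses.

v₂ = 7.15 m/s

Horizontal Bernoulli: P₁ + ½ρv₁² = P₂ + ½ρv₂², so v₂² = v₁² + 2(P₁ − P₂)/ρ.
v₂ = √(1.20² + 2·20200/813) = √(1.44 + 49.7) = 7.15 m/s.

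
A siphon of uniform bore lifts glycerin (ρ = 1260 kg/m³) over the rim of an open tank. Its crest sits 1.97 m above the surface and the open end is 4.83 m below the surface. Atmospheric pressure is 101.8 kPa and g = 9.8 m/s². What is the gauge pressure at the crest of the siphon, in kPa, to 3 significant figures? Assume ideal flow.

The outlet speed comes from Torricelli: v = √(2g·4.83) = 9.73 m/s.
The bore is uniform, so the speed at the crest is the same v. Bernoulli surface→crest: P_atm = P_top + ½ρv² + ρg·h_top.
P_top = 101800 − ½·1260·9.73² − 1260·9.8·1.97 = 17800 Pa. So P_gauge = P_top − P_atm = -84000 Pa.

P_gauge = -84.0 kPa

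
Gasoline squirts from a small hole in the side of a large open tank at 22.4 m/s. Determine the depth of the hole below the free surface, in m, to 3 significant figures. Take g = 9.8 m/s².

For a small hole in a large open tank, ½v² = gh, giving h = v²/(2g).
h = 22.4²/(2·9.8) = 502/19.60 = 25.6 m.

h ≈ 25.6 m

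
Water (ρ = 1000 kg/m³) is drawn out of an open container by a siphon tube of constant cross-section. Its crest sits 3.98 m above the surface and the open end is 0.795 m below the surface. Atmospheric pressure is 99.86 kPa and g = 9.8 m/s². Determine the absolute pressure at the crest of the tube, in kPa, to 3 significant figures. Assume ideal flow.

From the surface to the outlet (both open to atmosphere, surface at rest): v = √(2g·h_out) = √(2·9.8·0.795) = 3.95 m/s.
With constant cross-section the crest speed equals v; applying Bernoulli from the surface up to the crest, P_top = P_atm − ½ρv² − ρg·h_top.
P_top = 99860 − ½·1000·3.95² − 1000·9.8·3.98 = 53100 Pa.

P_top ≈ 53.1 kPa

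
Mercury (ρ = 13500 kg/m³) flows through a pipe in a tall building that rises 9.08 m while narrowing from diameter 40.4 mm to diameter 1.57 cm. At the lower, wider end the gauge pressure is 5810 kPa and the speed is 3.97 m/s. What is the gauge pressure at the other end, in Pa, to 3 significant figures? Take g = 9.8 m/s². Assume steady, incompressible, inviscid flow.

P₂ ≈ 50500 Pa

Continuity gives A₁v₁ = A₂v₂, so v₂ = (12.8 cm²)/(1.94 cm²) × 3.97 m/s = 26.3 m/s.
Energy conservation along the streamline gives P₂ = P₁ − ½ρ(v₂² − v₁²) − ρg(h₂ − h₁).
P₂ = 5810000 + ½·13500·(3.97² − 26.3²) − 13500·9.8·(+9.08) = 5810000 + (-4560000) − (1200000) = 50500 Pa.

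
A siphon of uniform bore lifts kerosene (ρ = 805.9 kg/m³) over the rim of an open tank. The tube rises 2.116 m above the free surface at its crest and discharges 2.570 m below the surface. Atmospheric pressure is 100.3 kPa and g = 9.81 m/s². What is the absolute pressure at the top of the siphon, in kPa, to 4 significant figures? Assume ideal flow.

63.25 kPa

The outlet speed comes from Torricelli: v = √(2g·2.570) = 7.101 m/s.
Continuity keeps v the same throughout the tube; from surface to crest, P_atm + 0 = P_top + ½ρv² + ρg·h_top.
P_top = 100300 − ½·805.9·7.101² − 805.9·9.81·2.116 = 63250 Pa.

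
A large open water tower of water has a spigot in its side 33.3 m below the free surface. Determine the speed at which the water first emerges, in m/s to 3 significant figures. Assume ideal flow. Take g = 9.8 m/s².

The surface is effectively still and both ends are open, so ½v² = gh and v = √(2·9.8·33.3) = 25.5 m/s.

v = 25.5 m/s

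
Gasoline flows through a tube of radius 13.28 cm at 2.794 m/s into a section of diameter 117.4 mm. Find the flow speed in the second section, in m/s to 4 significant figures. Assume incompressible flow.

The volume flow rate is constant, so v₂ = (A₁/A₂)v₁ = (554.0/108.2)·2.794 = 14.30 m/s.

v₂ = 14.30 m/s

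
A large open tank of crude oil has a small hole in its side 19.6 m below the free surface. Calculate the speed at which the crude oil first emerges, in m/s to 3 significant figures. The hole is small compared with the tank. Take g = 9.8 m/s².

v ≈ 19.6 m/s

Torricelli's result v = √(2gh) gives v = √(2·9.8·19.6) = 19.6 m/s.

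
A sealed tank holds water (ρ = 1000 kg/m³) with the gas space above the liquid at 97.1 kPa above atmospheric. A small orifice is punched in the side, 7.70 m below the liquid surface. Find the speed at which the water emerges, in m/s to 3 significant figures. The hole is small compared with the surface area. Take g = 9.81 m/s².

Take point 1 at the surface (v₁ ≈ 0) and point 2 at the hole (at atmospheric pressure). Bernoulli: P₁ + ρg h = P_atm + ½ρv₂².
With P₁ − P_atm = 97100 Pa, v₂ = √(2gh + 2ΔP/ρ) = √(2·9.81·7.70 + 2·97100/1000) = 18.6 m/s.

v ≈ 18.6 m/s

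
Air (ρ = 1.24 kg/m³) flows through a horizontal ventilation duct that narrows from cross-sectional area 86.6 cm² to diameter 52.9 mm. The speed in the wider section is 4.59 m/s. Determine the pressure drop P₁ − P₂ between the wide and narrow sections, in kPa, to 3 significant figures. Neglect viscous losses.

The volume flow rate is constant, so v₂ = (A₁/A₂)v₁ = (86.6/22.0)·4.59 = 18.1 m/s.
With no height change, Bernoulli's equation is P₁ + ½ρv₁² = P₂ + ½ρv₂².
P₁ − P₂ = ½·1.24·(18.1² − 4.59²) = ½·1.24·306 = 190 Pa.

ΔP = 0.190 kPa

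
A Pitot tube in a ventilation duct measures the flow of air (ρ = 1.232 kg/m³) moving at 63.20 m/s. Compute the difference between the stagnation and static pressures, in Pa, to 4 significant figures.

At the stagnation point the flow is brought to rest, so Bernoulli gives P_stag − P_static = ½ρv².
ΔP = ½·1.232·63.20² = 2460 Pa.

ΔP ≈ 2460 Pa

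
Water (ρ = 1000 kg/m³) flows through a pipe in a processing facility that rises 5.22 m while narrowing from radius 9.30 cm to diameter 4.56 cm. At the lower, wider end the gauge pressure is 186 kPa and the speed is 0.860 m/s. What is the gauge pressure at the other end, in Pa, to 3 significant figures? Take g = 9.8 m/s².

Mass conservation (A₁v₁ = A₂v₂) gives v₂ = 0.860 × 272/16.3 = 14.3 m/s.
Energy conservation along the streamline gives P₂ = P₁ − ½ρ(v₂² − v₁²) − ρg(h₂ − h₁).
P₂ = 186000 + ½·1000·(0.860² − 14.3²) − 1000·9.8·(+5.22) = 186000 + (-102000) − (51200) = 32800 Pa.

32800 Pa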